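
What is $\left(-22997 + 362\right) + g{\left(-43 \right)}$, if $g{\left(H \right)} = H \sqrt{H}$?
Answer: $-22635 - 43 i \sqrt{43} \approx -22635.0 - 281.97 i$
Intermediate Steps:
$g{\left(H \right)} = H^{\frac{3}{2}}$
$\left(-22997 + 362\right) + g{\left(-43 \right)} = \left(-22997 + 362\right) + \left(-43\right)^{\frac{3}{2}} = -22635 - 43 i \sqrt{43}$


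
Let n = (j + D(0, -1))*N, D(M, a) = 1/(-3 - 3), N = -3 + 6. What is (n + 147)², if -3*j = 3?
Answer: 82369/4 ≈ 20592.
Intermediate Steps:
j = -1 (j = -⅓*3 = -1)
N = 3
D(M, a) = -⅙ (D(M, a) = 1/(-6) = -⅙)
n = -7/2 (n = (-1 - ⅙)*3 = -7/6*3 = -7/2 ≈ -3.5000)
(n + 147)² = (-7/2 + 147)² = (287/2)² = 82369/4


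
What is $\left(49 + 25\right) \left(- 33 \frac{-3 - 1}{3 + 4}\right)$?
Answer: $\frac{9768}{7} \approx 1395.4$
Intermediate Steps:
$\left(49 + 25\right) \left(- 33 \frac{-3 - 1}{3 + 4}\right) = 74 \left(- 33 \left(- \frac{4}{7}\right)\right) = 74 \left(- 33 \left(\left(-4\right) \frac{1}{7}\right)\right) = 74 \left(\left(-33\right) \left(- \frac{4}{7}\right)\right) = 74 \cdot \frac{132}{7} = \frac{9768}{7}$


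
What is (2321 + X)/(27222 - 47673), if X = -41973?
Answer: 39652/20451 ≈ 1.9389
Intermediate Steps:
(2321 + X)/(27222 - 47673) = (2321 - 41973)/(27222 - 47673) = -39652/(-20451) = -39652*(-1/20451) = 39652/20451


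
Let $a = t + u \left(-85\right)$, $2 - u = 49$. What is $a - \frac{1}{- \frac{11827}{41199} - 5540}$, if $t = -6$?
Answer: $\frac{910506392042}{228254287} \approx 3989.0$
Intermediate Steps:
$u = -47$ ($u = 2 - 49 = -47$)
$a = 3989$ ($a = -6 - -3995 = -6 + 3995 = 3989$)
$a - \frac{1}{- \frac{11827}{41199} - 5540} = 3989 - \frac{1}{- \frac{11827}{41199} - 5540} = 3989 - \frac{1}{- \frac{228254287}{41199}} = 3989 - - \frac{41199}{228254287} = 3989 + \frac{41199}{228254287} = \frac{910506392042}{228254287}$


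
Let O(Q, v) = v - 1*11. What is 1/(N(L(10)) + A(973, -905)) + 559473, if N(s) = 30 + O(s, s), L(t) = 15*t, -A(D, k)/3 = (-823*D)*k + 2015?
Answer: 1216361920466252/2174120861 ≈ 5.5947e+5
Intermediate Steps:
O(Q, v) = -11 + v (O(Q, v) = v - 11 = -11 + v)
A(D, k) = -6045 + 2469*D*k (A(D, k) = -3*((-823*D)*k + 2015) = -3*(-823*D*k + 2015) = -3*(2015 - 823*D*k) = -6045 + 2469*D*k)
N(s) = 19 + s (N(s) = 30 + (-11 + s) = 19 + s)
1/(N(L(10)) + A(973, -905)) + 559473 = 1/((19 + 15*10) + (-6045 + 2469*973*(-905))) + 559473 = 1/((19 + 150) + (-6045 - 2174114985)) + 559473 = 1/(169 - 2174121030) + 559473 = 1/(-2174120861) + 559473 = -1/2174120861 + 559473 = 1216361920466252/2174120861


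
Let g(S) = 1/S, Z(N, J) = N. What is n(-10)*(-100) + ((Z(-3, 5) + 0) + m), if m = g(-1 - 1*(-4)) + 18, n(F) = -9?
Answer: 2746/3 ≈ 915.33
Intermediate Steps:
g(S) = 1/S
m = 55/3 (m = 1/(-1 - 1*(-4)) + 18 = 1/(-1 + 4) + 18 = 1/3 + 18 = ⅓ + 18 = 55/3 ≈ 18.333)
n(-10)*(-100) + ((Z(-3, 5) + 0) + m) = -9*(-100) + ((-3 + 0) + 55/3) = 900 + (-3 + 55/3) = 900 + 46/3 = 2746/3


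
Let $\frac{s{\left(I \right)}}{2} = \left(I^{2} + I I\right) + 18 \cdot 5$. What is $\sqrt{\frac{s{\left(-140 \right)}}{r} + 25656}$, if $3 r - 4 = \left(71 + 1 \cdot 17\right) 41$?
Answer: $\frac{\sqrt{2330372401}}{301} \approx 160.38$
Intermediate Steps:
$r = 1204$ ($r = \frac{4}{3} + \frac{\left(71 + 1 \cdot 17\right) 41}{3} = \frac{4}{3} + \frac{\left(71 + 17\right) 41}{3} = \frac{4}{3} + \frac{88 \cdot 41}{3} = \frac{4}{3} + \frac{1}{3} \cdot 3608 = \frac{4}{3} + \frac{3608}{3} = 1204$)
$s{\left(I \right)} = 180 + 4 I^{2}$ ($s{\left(I \right)} = 2 \left(\left(I^{2} + I I\right) + 18 \cdot 5\right) = 2 \left(\left(I^{2} + I^{2}\right) + 90\right) = 2 \left(2 I^{2} + 90\right) = 2 \left(90 + 2 I^{2}\right) = 180 + 4 I^{2}$)
$\sqrt{\frac{s{\left(-140 \right)}}{r} + 25656} = \sqrt{\frac{180 + 4 \left(-140\right)^{2}}{1204} + 25656} = \sqrt{\left(180 + 4 \cdot 19600\right) \frac{1}{1204} + 25656} = \sqrt{\left(180 + 78400\right) \frac{1}{1204} + 25656} = \sqrt{78580 \cdot \frac{1}{1204} + 25656} = \sqrt{\frac{19645}{301} + 25656} = \sqrt{\frac{7742101}{301}} = \frac{\sqrt{2330372401}}{301}$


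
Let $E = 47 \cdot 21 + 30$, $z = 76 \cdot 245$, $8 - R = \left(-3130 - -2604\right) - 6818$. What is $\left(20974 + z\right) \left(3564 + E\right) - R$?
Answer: $181372762$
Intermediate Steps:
$R = 7352$ ($R = 8 - \left(\left(-3130 - -2604\right) - 6818\right) = 8 - \left(\left(-3130 + 2604\right) - 6818\right) = 8 - \left(-526 - 6818\right) = 8 - -7344 = 8 + 7344 = 7352$)
$z = 18620$
$E = 1017$ ($E = 987 + 30 = 1017$)
$\left(20974 + z\right) \left(3564 + E\right) - R = \left(20974 + 18620\right) \left(3564 + 1017\right) - 7352 = 39594 \cdot 4581 - 7352 = 181380114 - 7352 = 181372762$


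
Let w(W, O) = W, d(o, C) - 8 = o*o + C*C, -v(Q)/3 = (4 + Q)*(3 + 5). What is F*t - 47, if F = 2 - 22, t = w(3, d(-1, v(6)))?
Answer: -107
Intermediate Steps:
v(Q) = -96 - 24*Q (v(Q) = -3*(4 + Q)*(3 + 5) = -3*(4 + Q)*8 = -3*(32 + 8*Q) = -96 - 24*Q)
d(o, C) = 8 + C² + o² (d(o, C) = 8 + (o*o + C*C) = 8 + (o² + C²) = 8 + (C² + o²) = 8 + C² + o²)
t = 3
F = -20
F*t - 47 = -20*3 - 47 = -60 - 47 = -107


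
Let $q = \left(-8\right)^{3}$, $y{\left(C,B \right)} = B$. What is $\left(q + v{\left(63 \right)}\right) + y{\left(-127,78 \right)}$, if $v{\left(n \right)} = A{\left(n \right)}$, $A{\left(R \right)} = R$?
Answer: $-371$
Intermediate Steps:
$v{\left(n \right)} = n$
$q = -512$
$\left(q + v{\left(63 \right)}\right) + y{\left(-127,78 \right)} = \left(-512 + 63\right) + 78 = -449 + 78 = -371$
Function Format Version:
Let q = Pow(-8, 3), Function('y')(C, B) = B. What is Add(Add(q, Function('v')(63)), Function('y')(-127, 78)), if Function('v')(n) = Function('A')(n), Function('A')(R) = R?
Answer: -371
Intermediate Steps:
Function('v')(n) = n
q = -512
Add(Add(q, Function('v')(63)), Function('y')(-127, 78)) = Add(Add(-512, 63), 78) = Add(-449, 78) = -371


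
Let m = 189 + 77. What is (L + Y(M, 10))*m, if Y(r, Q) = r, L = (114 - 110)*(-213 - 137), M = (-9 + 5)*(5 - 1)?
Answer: -376656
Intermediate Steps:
M = -16 (M = -4*4 = -16)
L = -1400 (L = 4*(-350) = -1400)
m = 266
(L + Y(M, 10))*m = (-1400 - 16)*266 = -1416*266 = -376656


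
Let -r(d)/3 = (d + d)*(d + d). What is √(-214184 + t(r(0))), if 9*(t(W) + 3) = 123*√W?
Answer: I*√214187 ≈ 462.8*I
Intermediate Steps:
r(d) = -12*d² (r(d) = -3*(d + d)*(d + d) = -3*2*d*2*d = -12*d²)
t(W) = -3 + 41*√W/3 (t(W) = -3 + (123*√W)/9 = -3 + 41*√W/3)
√(-214184 + t(r(0))) = √(-214184 + (-3 + 41*√(-12*0²)/3)) = √(-214184 + (-3 + 41*√(-12*0)/3)) = √(-214184 + (-3 + 41*√0/3)) = √(-214184 + (-3 + (41/3)*0)) = √(-214184 + (-3 + 0)) = √(-214184 - 3) = √(-214187) = I*√214187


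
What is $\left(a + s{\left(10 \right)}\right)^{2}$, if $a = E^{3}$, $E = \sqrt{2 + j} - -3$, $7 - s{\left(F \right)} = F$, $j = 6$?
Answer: $19016 + 13440 \sqrt{2} \approx 38023.0$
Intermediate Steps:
$s{\left(F \right)} = 7 - F$
$E = 3 + 2 \sqrt{2}$ ($E = \sqrt{2 + 6} - -3 = \sqrt{8} + 3 = 2 \sqrt{2} + 3 = 3 + 2 \sqrt{2} \approx 5.8284$)
$a = \left(3 + 2 \sqrt{2}\right)^{3} \approx 197.99$
$\left(a + s{\left(10 \right)}\right)^{2} = \left(\left(99 + 70 \sqrt{2}\right) + \left(7 - 10\right)\right)^{2} = \left(\left(99 + 70 \sqrt{2}\right) - 3\right)^{2} = \left(96 + 70 \sqrt{2}\right)^{2}$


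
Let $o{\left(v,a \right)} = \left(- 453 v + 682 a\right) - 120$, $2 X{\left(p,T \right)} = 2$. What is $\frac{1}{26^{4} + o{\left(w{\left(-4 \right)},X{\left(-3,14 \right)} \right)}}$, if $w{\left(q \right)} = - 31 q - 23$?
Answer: $\frac{1}{411785} \approx 2.4285 \cdot 10^{-6}$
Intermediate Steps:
$X{\left(p,T \right)} = 1$ ($X{\left(p,T \right)} = \frac{1}{2} \cdot 2 = 1$)
$w{\left(q \right)} = -23 - 31 q$
$o{\left(v,a \right)} = -120 - 453 v + 682 a$
$\frac{1}{26^{4} + o{\left(w{\left(-4 \right)},X{\left(-3,14 \right)} \right)}} = \frac{1}{26^{4} - \left(-562 + 453 \left(-23 - -124\right)\right)} = \frac{1}{456976 - \left(-562 + 453 \left(-23 + 124\right)\right)} = \frac{1}{456976 - 45191} = \frac{1}{411785}$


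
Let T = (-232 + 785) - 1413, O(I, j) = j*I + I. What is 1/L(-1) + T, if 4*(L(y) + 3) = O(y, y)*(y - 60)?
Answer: -2581/3 ≈ -860.33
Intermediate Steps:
O(I, j) = I + I*j (O(I, j) = I*j + I = I + I*j)
L(y) = -3 + y*(1 + y)*(-60 + y)/4 (L(y) = -3 + ((y*(1 + y))*(y - 60))/4 = -3 + ((y*(1 + y))*(-60 + y))/4 = -3 + (y*(1 + y)*(-60 + y))/4 = -3 + y*(1 + y)*(-60 + y)/4)
T = -860 (T = 553 - 1413 = -860)
1/L(-1) + T = 1/(-3 - 15*(-1) - 59/4*(-1)² + (¼)*(-1)³) - 860 = 1/(-3 + 15 - 59/4*1 + (¼)*(-1)) - 860 = 1/(-3 + 15 - 59/4 - ¼) - 860 = 1/(-3) - 860 = -⅓ - 860 = -2581/3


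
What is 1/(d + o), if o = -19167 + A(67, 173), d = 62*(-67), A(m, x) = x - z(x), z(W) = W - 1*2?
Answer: -1/23319 ≈ -4.2884e-5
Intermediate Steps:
z(W) = -2 + W (z(W) = W - 2 = -2 + W)
A(m, x) = 2 (A(m, x) = x - (-2 + x) = x + (2 - x) = 2)
d = -4154
o = -19165 (o = -19167 + 2 = -19165)
1/(d + o) = 1/(-4154 - 19165) = 1/(-23319) = -1/23319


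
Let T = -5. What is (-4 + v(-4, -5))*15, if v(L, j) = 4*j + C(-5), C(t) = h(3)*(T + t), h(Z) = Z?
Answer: -810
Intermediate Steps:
C(t) = -15 + 3*t (C(t) = 3*(-5 + t) = -15 + 3*t)
v(L, j) = -30 + 4*j (v(L, j) = 4*j + (-15 + 3*(-5)) = 4*j + (-15 - 15) = 4*j - 30 = -30 + 4*j)
(-4 + v(-4, -5))*15 = (-4 + (-30 + 4*(-5)))*15 = (-4 + (-30 - 20))*15 = (-4 - 50)*15 = -54*15 = -810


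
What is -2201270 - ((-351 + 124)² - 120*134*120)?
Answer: -323199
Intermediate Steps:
-2201270 - ((-351 + 124)² - 120*134*120) = -2201270 - ((-227)² - 16080*120) = -2201270 - (51529 - 1*1929600) = -2201270 - (51529 - 1929600) = -2201270 - 1*(-1878071) = -2201270 + 1878071 = -323199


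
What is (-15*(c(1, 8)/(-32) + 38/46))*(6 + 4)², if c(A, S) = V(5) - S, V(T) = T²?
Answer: -81375/184 ≈ -442.26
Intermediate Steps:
c(A, S) = 25 - S (c(A, S) = 5² - S = 25 - S)
(-15*(c(1, 8)/(-32) + 38/46))*(6 + 4)² = (-15*((25 - 1*8)/(-32) + 38/46))*(6 + 4)² = -15*((25 - 8)*(-1/32) + 38*(1/46))*10² = -15*(17*(-1/32) + 19/23)*100 = -15*(-17/32 + 19/23)*100 = -15*217/736*100 = -3255/736*100 = -81375/184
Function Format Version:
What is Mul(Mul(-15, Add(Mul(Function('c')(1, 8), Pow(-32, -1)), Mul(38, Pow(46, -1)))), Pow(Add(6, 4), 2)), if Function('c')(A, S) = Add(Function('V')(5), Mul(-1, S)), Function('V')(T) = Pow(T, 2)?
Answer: Rational(-81375, 184) ≈ -442.26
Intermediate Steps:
Function('c')(A, S) = Add(25, Mul(-1, S)) (Function('c')(A, S) = Add(Pow(5, 2), Mul(-1, S)) = Add(25, Mul(-1, S)))
Mul(Mul(-15, Add(Mul(Function('c')(1, 8), Pow(-32, -1)), Mul(38, Pow(46, -1)))), Pow(Add(6, 4), 2)) = Mul(Mul(-15, Add(Mul(Add(25, Mul(-1, 8)), Pow(-32, -1)), Mul(38, Pow(46, -1)))), Pow(Add(6, 4), 2)) = Mul(Mul(-15, Add(Mul(Add(25, -8), Rational(-1, 32)), Mul(38, Rational(1, 46)))), Pow(10, 2)) = Mul(Mul(-15, Add(Mul(17, Rational(-1, 32)), Rational(19, 23))), 100) = Mul(Mul(-15, Add(Rational(-17, 32), Rational(19, 23))), 100) = Mul(Mul(-15, Rational(217, 736)), 100) = Mul(Rational(-3255, 736), 100) = Rational(-81375, 184)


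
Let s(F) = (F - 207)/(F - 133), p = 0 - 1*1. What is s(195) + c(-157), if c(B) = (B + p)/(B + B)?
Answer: 1507/4867 ≈ 0.30964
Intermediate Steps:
p = -1 (p = 0 - 1 = -1)
s(F) = (-207 + F)/(-133 + F)
c(B) = (-1 + B)/(2*B) (c(B) = (B - 1)/(B + B) = (-1 + B)/((2*B)) = (-1 + B)*(1/(2*B)) = (-1 + B)/(2*B))
s(195) + c(-157) = (-207 + 195)/(-133 + 195) + (1/2)*(-1 - 157)/(-157) = -12/62 + (1/2)*(-1/157)*(-158) = (1/62)*(-12) + 79/157 = -6/31 + 79/157 = 1507/4867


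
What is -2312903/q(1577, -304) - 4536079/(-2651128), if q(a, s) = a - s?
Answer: -6123269539985/4986771768 ≈ -1227.9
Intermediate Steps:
-2312903/q(1577, -304) - 4536079/(-2651128) = -2312903/(1577 - 1*(-304)) - 4536079/(-2651128) = -2312903/(1577 + 304) - 4536079*(-1/2651128) = -2312903/1881 + 4536079/2651128 = -6123269539985/4986771768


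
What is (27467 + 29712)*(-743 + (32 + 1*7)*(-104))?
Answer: -274402021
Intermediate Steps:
(27467 + 29712)*(-743 + (32 + 1*7)*(-104)) = 57179*(-743 + (32 + 7)*(-104)) = 57179*(-743 + 39*(-104)) = 57179*(-743 - 4056) = 57179*(-4799) = -274402021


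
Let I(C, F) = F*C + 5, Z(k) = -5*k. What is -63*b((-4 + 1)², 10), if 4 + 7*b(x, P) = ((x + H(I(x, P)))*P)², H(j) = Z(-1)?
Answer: -176364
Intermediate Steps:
I(C, F) = 5 + C*F (I(C, F) = C*F + 5 = 5 + C*F)
H(j) = 5 (H(j) = -5*(-1) = 5)
b(x, P) = -4/7 + P²*(5 + x)²/7 (b(x, P) = -4/7 + ((x + 5)*P)²/7 = -4/7 + ((5 + x)*P)²/7 = -4/7 + (P*(5 + x))²/7 = -4/7 + (P²*(5 + x)²)/7 = -4/7 + P²*(5 + x)²/7)
-63*b((-4 + 1)², 10) = -63*(-4/7 + (⅐)*10²*(5 + (-4 + 1)²)²) = -63*(-4/7 + (⅐)*100*(5 + (-3)²)²) = -63*(-4/7 + (⅐)*100*(5 + 9)²) = -63*(-4/7 + (⅐)*100*14²) = -63*(-4/7 + (⅐)*100*196) = -63*(-4/7 + 2800) = -63*19596/7 = -176364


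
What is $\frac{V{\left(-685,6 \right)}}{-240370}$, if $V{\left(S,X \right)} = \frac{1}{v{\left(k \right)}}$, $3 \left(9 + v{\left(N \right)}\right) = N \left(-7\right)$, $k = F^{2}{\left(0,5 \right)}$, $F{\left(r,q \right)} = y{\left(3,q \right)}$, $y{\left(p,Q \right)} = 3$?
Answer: $\frac{1}{7211100} \approx 1.3868 \cdot 10^{-7}$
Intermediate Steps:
$F{\left(r,q \right)} = 3$
$k = 9$ ($k = 3^{2} = 9$)
$v{\left(N \right)} = -9 - \frac{7 N}{3}$ ($v{\left(N \right)} = -9 + \frac{N \left(-7\right)}{3} = -9 + \frac{\left(-7\right) N}{3} = -9 - \frac{7 N}{3}$)
$V{\left(S,X \right)} = - \frac{1}{30}$ ($V{\left(S,X \right)} = \frac{1}{-9 - 21} = \frac{1}{-30} = - \frac{1}{30}$)
$\frac{V{\left(-685,6 \right)}}{-240370} = - \frac{1}{30 \left(-240370\right)} = \left(- \frac{1}{30}\right) \left(- \frac{1}{240370}\right) = \frac{1}{7211100}$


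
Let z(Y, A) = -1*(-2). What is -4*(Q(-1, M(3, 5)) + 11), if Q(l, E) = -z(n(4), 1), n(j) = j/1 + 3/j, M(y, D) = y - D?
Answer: -36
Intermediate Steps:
n(j) = j + 3/j (n(j) = j*1 + 3/j = j + 3/j)
z(Y, A) = 2
Q(l, E) = -2 (Q(l, E) = -1*2 = -2)
-4*(Q(-1, M(3, 5)) + 11) = -4*(-2 + 11) = -4*9 = -36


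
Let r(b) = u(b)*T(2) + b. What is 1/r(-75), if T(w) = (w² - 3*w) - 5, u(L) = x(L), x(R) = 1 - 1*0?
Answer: -1/82 ≈ -0.012195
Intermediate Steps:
x(R) = 1 (x(R) = 1 + 0 = 1)
u(L) = 1
T(w) = -5 + w² - 3*w
r(b) = -7 + b (r(b) = 1*(-5 + 2² - 3*2) + b = 1*(-5 + 4 - 6) + b = 1*(-7) + b = -7 + b)
1/r(-75) = 1/(-7 - 75) = 1/(-82) = -1/82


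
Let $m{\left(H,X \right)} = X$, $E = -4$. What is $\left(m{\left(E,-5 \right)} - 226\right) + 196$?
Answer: $-35$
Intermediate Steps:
$\left(m{\left(E,-5 \right)} - 226\right) + 196 = \left(-5 - 226\right) + 196 = -231 + 196 = -35$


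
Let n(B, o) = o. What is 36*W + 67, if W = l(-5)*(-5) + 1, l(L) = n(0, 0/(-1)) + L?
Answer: 1003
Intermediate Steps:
l(L) = L (l(L) = 0/(-1) + L = 0*(-1) + L = 0 + L = L)
W = 26 (W = -5*(-5) + 1 = 25 + 1 = 26)
36*W + 67 = 36*26 + 67 = 936 + 67 = 1003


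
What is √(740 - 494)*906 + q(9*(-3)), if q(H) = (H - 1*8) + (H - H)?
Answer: -35 + 906*√246 ≈ 14175.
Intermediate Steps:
q(H) = -8 + H (q(H) = (H - 8) + 0 = (-8 + H) + 0 = -8 + H)
√(740 - 494)*906 + q(9*(-3)) = √(740 - 494)*906 + (-8 + 9*(-3)) = √246*906 + (-8 - 27) = 906*√246 - 35 = -35 + 906*√246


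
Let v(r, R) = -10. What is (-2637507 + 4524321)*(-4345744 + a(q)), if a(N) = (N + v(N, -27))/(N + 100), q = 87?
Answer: -139393367325774/17 ≈ -8.1996e+12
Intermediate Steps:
a(N) = (-10 + N)/(100 + N) (a(N) = (N - 10)/(N + 100) = (-10 + N)/(100 + N))
(-2637507 + 4524321)*(-4345744 + a(q)) = (-2637507 + 4524321)*(-4345744 + (-10 + 87)/(100 + 87)) = 1886814*(-4345744 + 77/187) = 1886814*(-4345744 + (1/187)*77) = 1886814*(-4345744 + 7/17) = 1886814*(-73877641/17) = -139393367325774/17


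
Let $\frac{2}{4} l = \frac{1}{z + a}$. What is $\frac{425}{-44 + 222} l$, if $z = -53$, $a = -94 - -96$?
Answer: $- \frac{25}{267} \approx -0.093633$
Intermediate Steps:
$a = 2$ ($a = -94 + 96 = 2$)
$l = - \frac{2}{51}$ ($l = \frac{2}{-53 + 2} = \frac{2}{-51} = 2 \left(- \frac{1}{51}\right) = - \frac{2}{51} \approx -0.039216$)
$\frac{425}{-44 + 222} l = \frac{425}{-44 + 222} \left(- \frac{2}{51}\right) = \frac{425}{178} \left(- \frac{2}{51}\right) = - \frac{25}{267}$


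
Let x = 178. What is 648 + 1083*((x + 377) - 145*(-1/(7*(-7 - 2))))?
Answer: 12583628/21 ≈ 5.9922e+5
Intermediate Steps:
648 + 1083*((x + 377) - 145*(-1/(7*(-7 - 2)))) = 648 + 1083*((178 + 377) - 145*(-1/(7*(-7 - 2)))) = 648 + 1083*(555 - 145/((-7*(-9)))) = 648 + 1083*(555 - 145/63) = 648 + 1083*(34820/63) = 648 + 12570020/21 = 12583628/21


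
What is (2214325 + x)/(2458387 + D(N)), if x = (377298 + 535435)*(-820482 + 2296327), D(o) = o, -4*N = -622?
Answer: 538821859484/983417 ≈ 5.4791e+5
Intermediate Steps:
N = 311/2 (N = -1/4*(-622) = 311/2 ≈ 155.50)
x = 1347052434385 (x = 912733*1475845 = 1347052434385)
(2214325 + x)/(2458387 + D(N)) = (2214325 + 1347052434385)/(2458387 + 311/2) = 1347054648710/(4917085/2) = 1347054648710*(2/4917085) = 538821859484/983417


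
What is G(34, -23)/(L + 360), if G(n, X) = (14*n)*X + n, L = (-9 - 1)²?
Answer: -5457/230 ≈ -23.726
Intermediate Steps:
L = 100 (L = (-10)² = 100)
G(n, X) = n + 14*X*n (G(n, X) = 14*X*n + n = n + 14*X*n)
G(34, -23)/(L + 360) = (34*(1 + 14*(-23)))/(100 + 360) = (34*(1 - 322))/460 = (34*(-321))/460 = (1/460)*(-10914) = -5457/230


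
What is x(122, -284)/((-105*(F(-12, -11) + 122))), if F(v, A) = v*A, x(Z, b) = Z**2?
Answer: -7442/13335 ≈ -0.55808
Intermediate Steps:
F(v, A) = A*v
x(122, -284)/((-105*(F(-12, -11) + 122))) = 122**2/((-105*(-11*(-12) + 122))) = 14884/((-105*(132 + 122))) = 14884/((-105*254)) = 14884/(-26670) = 14884*(-1/26670) = -7442/13335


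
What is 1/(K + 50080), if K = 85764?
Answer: 1/135844 ≈ 7.3614e-6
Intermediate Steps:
1/(K + 50080) = 1/(85764 + 50080) = 1/135844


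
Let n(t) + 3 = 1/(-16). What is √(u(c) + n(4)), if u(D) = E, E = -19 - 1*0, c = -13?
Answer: I*√353/4 ≈ 4.6971*I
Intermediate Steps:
n(t) = -49/16 (n(t) = -3 + 1/(-16) = -3 - 1/16 = -49/16)
E = -19 (E = -19 + 0 = -19)
u(D) = -19
√(u(c) + n(4)) = √(-19 - 49/16) = √(-353/16) = I*√353/4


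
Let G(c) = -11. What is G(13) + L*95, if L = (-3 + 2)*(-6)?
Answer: 559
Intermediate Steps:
L = 6 (L = -1*(-6) = 6)
G(13) + L*95 = -11 + 6*95 = -11 + 570 = 559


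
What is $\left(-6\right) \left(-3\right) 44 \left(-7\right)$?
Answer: $-5544$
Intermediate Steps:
$\left(-6\right) \left(-3\right) 44 \left(-7\right) = 18 \cdot 44 \left(-7\right) = 792 \left(-7\right) = -5544$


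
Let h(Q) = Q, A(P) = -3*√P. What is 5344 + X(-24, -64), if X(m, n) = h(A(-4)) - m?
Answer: 5368 - 6*I ≈ 5368.0 - 6.0*I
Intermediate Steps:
X(m, n) = -m - 6*I (X(m, n) = -6*I - m = -m - 6*I)
5344 + X(-24, -64) = 5344 + (-1*(-24) - 6*I) = 5344 + (24 - 6*I) = 5368 - 6*I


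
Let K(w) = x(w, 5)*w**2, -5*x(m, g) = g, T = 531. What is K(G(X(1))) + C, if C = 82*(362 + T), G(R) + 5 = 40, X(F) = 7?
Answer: 72001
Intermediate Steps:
x(m, g) = -g/5
G(R) = 35 (G(R) = -5 + 40 = 35)
C = 73226 (C = 82*(362 + 531) = 82*893 = 73226)
K(w) = -w**2 (K(w) = (-1/5*5)*w**2 = -w**2)
K(G(X(1))) + C = -1*35**2 + 73226 = -1*1225 + 73226 = -1225 + 73226 = 72001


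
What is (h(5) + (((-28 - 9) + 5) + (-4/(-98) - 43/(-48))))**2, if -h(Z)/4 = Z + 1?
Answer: 16772581081/5531904 ≈ 3032.0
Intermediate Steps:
h(Z) = -4 - 4*Z (h(Z) = -4*(Z + 1) = -4*(1 + Z) = -4 - 4*Z)
(h(5) + (((-28 - 9) + 5) + (-4/(-98) - 43/(-48))))**2 = ((-4 - 4*5) + (((-28 - 9) + 5) + (-4/(-98) - 43/(-48))))**2 = ((-4 - 20) + ((-37 + 5) + (-4*(-1/98) - 43*(-1/48))))**2 = (-24 + (-32 + (2/49 + 43/48)))**2 = (-24 + (-32 + 2203/2352))**2 = (-24 - 73061/2352)**2 = (-129509/2352)**2 = 16772581081/5531904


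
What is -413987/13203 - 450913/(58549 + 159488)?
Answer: -32072629286/959580837 ≈ -33.424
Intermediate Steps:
-413987/13203 - 450913/(58549 + 159488) = -413987*1/13203 - 450913/218037 = -413987/13203 - 450913*1/218037 = -413987/13203 - 450913/218037 = -32072629286/959580837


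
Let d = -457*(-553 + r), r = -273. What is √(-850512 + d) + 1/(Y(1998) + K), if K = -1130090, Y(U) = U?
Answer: -1/1128092 + I*√473030 ≈ -8.8645e-7 + 687.77*I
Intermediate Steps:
d = 377482 (d = -457*(-553 - 273) = -457*(-826) = 377482)
√(-850512 + d) + 1/(Y(1998) + K) = √(-850512 + 377482) + 1/(1998 - 1130090) = √(-473030) + 1/(-1128092) = I*√473030 - 1/1128092 = -1/1128092 + I*√473030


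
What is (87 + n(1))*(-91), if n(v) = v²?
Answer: -8008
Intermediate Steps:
(87 + n(1))*(-91) = (87 + 1²)*(-91) = (87 + 1)*(-91) = 88*(-91) = -8008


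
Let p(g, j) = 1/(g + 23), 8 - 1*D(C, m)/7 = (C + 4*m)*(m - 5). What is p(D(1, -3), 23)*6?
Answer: -2/179 ≈ -0.011173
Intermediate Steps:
D(C, m) = 56 - 7*(-5 + m)*(C + 4*m) (D(C, m) = 56 - 7*(C + 4*m)*(m - 5) = 56 - 7*(C + 4*m)*(-5 + m) = 56 - 7*(-5 + m)*(C + 4*m))
p(g, j) = 1/(23 + g)
p(D(1, -3), 23)*6 = 6/(23 + (56 - 28*(-3)**2 + 35*1 + 140*(-3) - 7*1*(-3))) = 6/(23 + (56 - 28*9 + 35 - 420 + 21)) = 6/(23 + (56 - 252 + 35 - 420 + 21)) = 6/(23 - 560) = 6/(-537) = -1/537*6 = -2/179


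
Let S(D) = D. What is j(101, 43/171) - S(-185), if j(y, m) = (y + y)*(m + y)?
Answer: 3529063/171 ≈ 20638.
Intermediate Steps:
j(y, m) = 2*y*(m + y) (j(y, m) = (2*y)*(m + y) = 2*y*(m + y))
j(101, 43/171) - S(-185) = 2*101*(43/171 + 101) - 1*(-185) = 2*101*(43*(1/171) + 101) + 185 = 2*101*(43/171 + 101) + 185 = 2*101*(17314/171) + 185 = 3497428/171 + 185 = 3529063/171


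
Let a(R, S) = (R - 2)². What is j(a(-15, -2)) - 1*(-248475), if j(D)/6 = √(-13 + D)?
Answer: 248475 + 12*√69 ≈ 2.4857e+5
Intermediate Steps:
a(R, S) = (-2 + R)²
j(D) = 6*√(-13 + D)
j(a(-15, -2)) - 1*(-248475) = 6*√(-13 + (-2 - 15)²) - 1*(-248475) = 6*√(-13 + (-17)²) + 248475 = 6*√(-13 + 289) + 248475 = 6*√276 + 248475 = 6*(2*√69) + 248475 = 12*√69 + 248475 = 248475 + 12*√69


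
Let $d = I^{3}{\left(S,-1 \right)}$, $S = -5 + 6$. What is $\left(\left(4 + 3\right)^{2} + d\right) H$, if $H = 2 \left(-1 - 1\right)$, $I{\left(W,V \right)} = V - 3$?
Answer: $60$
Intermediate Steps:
$S = 1$
$I{\left(W,V \right)} = -3 + V$ ($I{\left(W,V \right)} = V - 3 = -3 + V$)
$d = -64$ ($d = \left(-3 - 1\right)^{3} = \left(-4\right)^{3} = -64$)
$H = -4$ ($H = 2 \left(-2\right) = -4$)
$\left(\left(4 + 3\right)^{2} + d\right) H = \left(\left(4 + 3\right)^{2} - 64\right) \left(-4\right) = \left(7^{2} - 64\right) \left(-4\right) = \left(49 - 64\right) \left(-4\right) = \left(-15\right) \left(-4\right) = 60$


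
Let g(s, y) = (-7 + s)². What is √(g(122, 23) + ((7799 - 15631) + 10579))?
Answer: 22*√33 ≈ 126.38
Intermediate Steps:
√(g(122, 23) + ((7799 - 15631) + 10579)) = √((-7 + 122)² + ((7799 - 15631) + 10579)) = √(115² + (-7832 + 10579)) = √(13225 + 2747) = √15972 = 22*√33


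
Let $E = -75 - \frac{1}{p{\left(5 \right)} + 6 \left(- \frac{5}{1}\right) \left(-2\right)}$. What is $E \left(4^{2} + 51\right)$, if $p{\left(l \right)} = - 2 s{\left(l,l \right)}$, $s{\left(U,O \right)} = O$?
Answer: $- \frac{251317}{50} \approx -5026.3$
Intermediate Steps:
$p{\left(l \right)} = - 2 l$
$E = - \frac{3751}{50}$ ($E = -75 - \frac{1}{\left(-2\right) 5 + 6 \left(- \frac{5}{1}\right) \left(-2\right)} = -75 - \frac{1}{-10 + 6 \left(\left(-5\right) 1\right) \left(-2\right)} = -75 - \frac{1}{-10 + 6 \left(-5\right) \left(-2\right)} = -75 - \frac{1}{-10 - -60} = -75 - \frac{1}{-10 + 60} = -75 - \frac{1}{50} = - \frac{3751}{50} \approx -75.02$)
$E \left(4^{2} + 51\right) = - \frac{3751 \left(4^{2} + 51\right)}{50} = - \frac{3751 \left(16 + 51\right)}{50} = \left(- \frac{3751}{50}\right) 67 = - \frac{251317}{50}$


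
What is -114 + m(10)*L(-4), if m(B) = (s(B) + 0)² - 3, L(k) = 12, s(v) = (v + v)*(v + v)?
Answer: 1919850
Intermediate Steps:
s(v) = 4*v² (s(v) = (2*v)*(2*v) = 4*v²)
m(B) = -3 + 16*B⁴ (m(B) = (4*B² + 0)² - 3 = (4*B²)² - 3 = 16*B⁴ - 3 = -3 + 16*B⁴)
-114 + m(10)*L(-4) = -114 + (-3 + 16*10⁴)*12 = -114 + (-3 + 16*10000)*12 = -114 + (-3 + 160000)*12 = -114 + 159997*12 = -114 + 1919964 = 1919850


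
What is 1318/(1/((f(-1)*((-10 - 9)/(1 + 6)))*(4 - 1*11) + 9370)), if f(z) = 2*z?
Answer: 12299576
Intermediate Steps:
1318/(1/((f(-1)*((-10 - 9)/(1 + 6)))*(4 - 1*11) + 9370)) = 1318/(1/(((2*(-1))*((-10 - 9)/(1 + 6)))*(4 - 1*11) + 9370)) = 1318/(1/((-(-38)/7)*(4 - 11) + 9370)) = 1318/(1/(-(-38)/7*(-7) + 9370)) = 1318/(1/(-2*(-19/7)*(-7) + 9370)) = 1318/(1/((38/7)*(-7) + 9370)) = 1318/(1/(-38 + 9370)) = 1318/(1/9332) = 1318*9332 = 12299576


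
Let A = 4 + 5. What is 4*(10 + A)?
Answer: 76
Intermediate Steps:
A = 9
4*(10 + A) = 4*(10 + 9) = 4*19 = 76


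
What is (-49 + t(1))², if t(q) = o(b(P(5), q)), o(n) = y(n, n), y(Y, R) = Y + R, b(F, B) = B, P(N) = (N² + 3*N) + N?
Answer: 2209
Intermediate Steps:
P(N) = N² + 4*N
y(Y, R) = R + Y
o(n) = 2*n (o(n) = n + n = 2*n)
t(q) = 2*q
(-49 + t(1))² = (-49 + 2*1)² = (-49 + 2)² = (-47)² = 2209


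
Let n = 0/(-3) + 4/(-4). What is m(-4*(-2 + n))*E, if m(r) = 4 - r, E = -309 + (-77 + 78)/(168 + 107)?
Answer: 679792/275 ≈ 2472.0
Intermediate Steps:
E = -84974/275 (E = -309 + 1/275 = -84974/275 ≈ -309.00)
n = -1 (n = 0*(-⅓) + 4*(-¼) = 0 - 1 = -1)
m(-4*(-2 + n))*E = (4 - (-4)*(-2 - 1))*(-84974/275) = (4 - (-4)*(-3))*(-84974/275) = (4 - 1*12)*(-84974/275) = (4 - 12)*(-84974/275) = -8*(-84974/275) = 679792/275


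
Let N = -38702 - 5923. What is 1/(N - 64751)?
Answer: -1/109376 ≈ -9.1428e-6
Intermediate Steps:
N = -44625
1/(N - 64751) = 1/(-44625 - 64751) = 1/(-109376) = -1/109376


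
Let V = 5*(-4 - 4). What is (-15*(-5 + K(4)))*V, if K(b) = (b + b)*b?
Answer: 16200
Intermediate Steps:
K(b) = 2*b**2 (K(b) = (2*b)*b = 2*b**2)
V = -40 (V = 5*(-8) = -40)
(-15*(-5 + K(4)))*V = -15*(-5 + 2*4**2)*(-40) = -15*(-5 + 2*16)*(-40) = -15*(-5 + 32)*(-40) = -15*27*(-40) = -405*(-40) = 16200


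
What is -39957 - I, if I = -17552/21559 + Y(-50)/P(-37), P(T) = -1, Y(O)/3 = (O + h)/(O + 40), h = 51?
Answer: -8614218787/215590 ≈ -39957.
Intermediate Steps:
Y(O) = 3*(51 + O)/(40 + O) (Y(O) = 3*((O + 51)/(O + 40)) = 3*((51 + O)/(40 + O)) = 3*(51 + O)/(40 + O))
I = -110843/215590 (I = -17552/21559 + (3*(51 - 50)/(40 - 50))/(-1) = -17552*1/21559 + (3*1/(-10))*(-1) = -17552/21559 + (3*(-⅒)*1)*(-1) = -17552/21559 - 3/10*(-1) = -17552/21559 + 3/10 = -110843/215590 ≈ -0.51414)
-39957 - I = -39957 - 1*(-110843/215590) = -39957 + 110843/215590 = -8614218787/215590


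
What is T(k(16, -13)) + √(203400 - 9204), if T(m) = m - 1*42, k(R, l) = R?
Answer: -26 + 2*√48549 ≈ 414.68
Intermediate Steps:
T(m) = -42 + m (T(m) = m - 42 = -42 + m)
T(k(16, -13)) + √(203400 - 9204) = (-42 + 16) + √(203400 - 9204) = -26 + √194196 = -26 + 2*√48549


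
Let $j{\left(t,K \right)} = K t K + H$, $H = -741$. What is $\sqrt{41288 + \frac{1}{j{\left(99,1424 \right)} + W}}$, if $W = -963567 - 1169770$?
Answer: $\frac{\sqrt{1628737882717827088354}}{198615746} \approx 203.19$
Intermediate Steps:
$W = -2133337$
$j{\left(t,K \right)} = -741 + t K^{2}$ ($j{\left(t,K \right)} = K t K - 741 = t K^{2} - 741 = -741 + t K^{2}$)
$\sqrt{41288 + \frac{1}{j{\left(99,1424 \right)} + W}} = \sqrt{41288 + \frac{1}{\left(-741 + 99 \cdot 1424^{2}\right) - 2133337}} = \sqrt{41288 + \frac{1}{\left(-741 + 99 \cdot 2027776\right) - 2133337}} = \sqrt{41288 + \frac{1}{\left(-741 + 200749824\right) - 2133337}} = \sqrt{41288 + \frac{1}{200749083 - 2133337}} = \sqrt{41288 + \frac{1}{198615746}} = \sqrt{\frac{8200446920849}{198615746}} = \frac{\sqrt{1628737882717827088354}}{198615746}$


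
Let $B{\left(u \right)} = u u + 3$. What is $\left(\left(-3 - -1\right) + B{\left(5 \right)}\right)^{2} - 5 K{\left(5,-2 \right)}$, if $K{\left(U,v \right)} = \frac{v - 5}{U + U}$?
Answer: $\frac{1359}{2} \approx 679.5$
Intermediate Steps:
$K{\left(U,v \right)} = \frac{-5 + v}{2 U}$
$B{\left(u \right)} = 3 + u^{2}$ ($B{\left(u \right)} = u^{2} + 3 = 3 + u^{2}$)
$\left(\left(-3 - -1\right) + B{\left(5 \right)}\right)^{2} - 5 K{\left(5,-2 \right)} = \left(\left(-3 - -1\right) + \left(3 + 5^{2}\right)\right)^{2} - 5 \frac{-5 - 2}{2 \cdot 5} = \left(\left(-3 + 1\right) + \left(3 + 25\right)\right)^{2} - 5 \cdot \frac{1}{2} \cdot \frac{1}{5} \left(-7\right) = \left(-2 + 28\right)^{2} - - \frac{7}{2} = 26^{2} + \frac{7}{2} = 676 + \frac{7}{2} = \frac{1359}{2}$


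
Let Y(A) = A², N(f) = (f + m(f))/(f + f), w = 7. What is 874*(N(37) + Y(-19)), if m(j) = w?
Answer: 11693246/37 ≈ 3.1603e+5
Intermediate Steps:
m(j) = 7
N(f) = (7 + f)/(2*f) (N(f) = (f + 7)/(f + f) = (7 + f)/((2*f)) = (7 + f)*(1/(2*f)) = (7 + f)/(2*f))
874*(N(37) + Y(-19)) = 874*((½)*(7 + 37)/37 + (-19)²) = 874*((½)*(1/37)*44 + 361) = 874*(22/37 + 361) = 874*(13379/37) = 11693246/37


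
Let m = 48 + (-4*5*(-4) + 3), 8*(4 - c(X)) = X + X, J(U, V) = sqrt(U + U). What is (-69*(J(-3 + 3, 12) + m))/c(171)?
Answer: 36156/155 ≈ 233.26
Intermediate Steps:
J(U, V) = sqrt(2)*sqrt(U) (J(U, V) = sqrt(2*U) = sqrt(2)*sqrt(U))
c(X) = 4 - X/4 (c(X) = 4 - (X + X)/8 = 4 - X/4)
m = 131 (m = 48 + (-20*(-4) + 3) = 48 + (80 + 3) = 48 + 83 = 131)
(-69*(J(-3 + 3, 12) + m))/c(171) = (-69*(sqrt(2)*sqrt(-3 + 3) + 131))/(4 - 1/4*171) = (-69*(sqrt(2)*sqrt(0) + 131))/(4 - 171/4) = (-69*(sqrt(2)*0 + 131))/(-155/4) = -69*(0 + 131)*(-4/155) = -69*131*(-4/155) = -9039*(-4/155) = 36156/155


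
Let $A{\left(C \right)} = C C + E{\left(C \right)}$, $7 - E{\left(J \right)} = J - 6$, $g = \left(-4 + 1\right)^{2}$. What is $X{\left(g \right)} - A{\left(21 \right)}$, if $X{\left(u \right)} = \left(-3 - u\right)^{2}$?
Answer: $-289$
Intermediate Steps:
$g = 9$ ($g = \left(-3\right)^{2} = 9$)
$E{\left(J \right)} = 13 - J$ ($E{\left(J \right)} = 7 - \left(J - 6\right) = 7 - \left(-6 + J\right) = 13 - J$)
$A{\left(C \right)} = 13 + C^{2} - C$ ($A{\left(C \right)} = C C - \left(-13 + C\right) = C^{2} - \left(-13 + C\right) = 13 + C^{2} - C$)
$X{\left(g \right)} - A{\left(21 \right)} = \left(3 + 9\right)^{2} - \left(13 + 21^{2} - 21\right) = 12^{2} - \left(13 + 441 - 21\right) = 144 - 433 = -289$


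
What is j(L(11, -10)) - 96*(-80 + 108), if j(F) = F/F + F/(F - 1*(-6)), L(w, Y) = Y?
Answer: -5369/2 ≈ -2684.5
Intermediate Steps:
j(F) = 1 + F/(6 + F) (j(F) = 1 + F/(F + 6) = 1 + F/(6 + F))
j(L(11, -10)) - 96*(-80 + 108) = 2*(3 - 10)/(6 - 10) - 96*(-80 + 108) = 2*(-7)/(-4) - 96*28 = 2*(-¼)*(-7) - 2688 = 7/2 - 2688 = -5369/2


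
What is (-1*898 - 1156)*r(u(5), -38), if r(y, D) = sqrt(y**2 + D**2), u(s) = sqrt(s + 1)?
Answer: -10270*sqrt(58) ≈ -78214.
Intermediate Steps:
u(s) = sqrt(1 + s)
r(y, D) = sqrt(D**2 + y**2)
(-1*898 - 1156)*r(u(5), -38) = (-1*898 - 1156)*sqrt((-38)**2 + (sqrt(1 + 5))**2) = (-898 - 1156)*sqrt(1444 + (sqrt(6))**2) = -2054*sqrt(1444 + 6) = -10270*sqrt(58)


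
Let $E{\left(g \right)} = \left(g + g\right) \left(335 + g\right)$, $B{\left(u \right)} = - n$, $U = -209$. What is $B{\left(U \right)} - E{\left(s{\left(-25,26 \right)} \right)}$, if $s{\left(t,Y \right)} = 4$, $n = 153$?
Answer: $-2865$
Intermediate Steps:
$B{\left(u \right)} = -153$ ($B{\left(u \right)} = \left(-1\right) 153 = -153$)
$E{\left(g \right)} = 2 g \left(335 + g\right)$
$B{\left(U \right)} - E{\left(s{\left(-25,26 \right)} \right)} = -153 - 2 \cdot 4 \left(335 + 4\right) = -153 - 2 \cdot 4 \cdot 339 = -153 - 2712 = -2865$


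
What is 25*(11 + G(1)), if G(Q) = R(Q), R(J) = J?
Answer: 300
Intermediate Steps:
G(Q) = Q
25*(11 + G(1)) = 25*(11 + 1) = 25*12 = 300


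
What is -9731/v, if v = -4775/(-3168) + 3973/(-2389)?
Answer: 73647633312/1178989 ≈ 62467.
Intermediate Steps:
v = -1178989/7568352 (v = -4775*(-1/3168) + 3973*(-1/2389) = 4775/3168 - 3973/2389 = -1178989/7568352 ≈ -0.15578)
-9731/v = -9731/(-1178989/7568352) = -9731*(-7568352/1178989) = 73647633312/1178989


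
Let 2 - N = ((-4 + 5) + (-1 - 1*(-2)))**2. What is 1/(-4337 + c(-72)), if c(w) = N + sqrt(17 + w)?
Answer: -4339/18826976 - I*sqrt(55)/18826976 ≈ -0.00023047 - 3.9391e-7*I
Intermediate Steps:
N = -2 (N = 2 - ((-4 + 5) + (-1 - 1*(-2)))**2 = 2 - (1 + (-1 + 2))**2 = 2 - (1 + 1)**2 = 2 - 1*2**2 = 2 - 1*4 = 2 - 4 = -2)
c(w) = -2 + sqrt(17 + w)
1/(-4337 + c(-72)) = 1/(-4337 + (-2 + sqrt(17 - 72))) = 1/(-4337 + (-2 + sqrt(-55))) = 1/(-4337 + (-2 + I*sqrt(55))) = 1/(-4339 + I*sqrt(55))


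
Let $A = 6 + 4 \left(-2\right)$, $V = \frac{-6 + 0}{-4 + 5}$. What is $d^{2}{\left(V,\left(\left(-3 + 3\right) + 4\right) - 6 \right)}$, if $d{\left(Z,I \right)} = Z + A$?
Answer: $64$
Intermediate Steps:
$V = -6$ ($V = - \frac{6}{1} = \left(-6\right) 1 = -6$)
$A = -2$ ($A = 6 - 8 = -2$)
$d{\left(Z,I \right)} = -2 + Z$ ($d{\left(Z,I \right)} = Z - 2 = -2 + Z$)
$d^{2}{\left(V,\left(\left(-3 + 3\right) + 4\right) - 6 \right)} = \left(-2 - 6\right)^{2} = \left(-8\right)^{2} = 64$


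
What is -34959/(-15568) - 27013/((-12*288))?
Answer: 33834793/3362688 ≈ 10.062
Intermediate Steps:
-34959/(-15568) - 27013/((-12*288)) = -34959*(-1/15568) - 27013/(-3456) = 34959/15568 - 27013*(-1/3456) = 34959/15568 + 27013/3456 = 33834793/3362688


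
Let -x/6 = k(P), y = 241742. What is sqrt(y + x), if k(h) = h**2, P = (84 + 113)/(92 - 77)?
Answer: 2*sqrt(13539774)/15 ≈ 490.62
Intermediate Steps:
P = 197/15 ≈ 13.133
x = -77618/75 (x = -6*(197/15)**2 = -6*38809/225 = -77618/75 ≈ -1034.9)
sqrt(y + x) = sqrt(241742 - 77618/75) = sqrt(18053032/75) = 2*sqrt(13539774)/15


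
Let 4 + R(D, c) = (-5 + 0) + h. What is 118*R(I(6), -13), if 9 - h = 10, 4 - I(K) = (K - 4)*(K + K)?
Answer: -1180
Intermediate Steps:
I(K) = 4 - 2*K*(-4 + K) (I(K) = 4 - (K - 4)*(K + K) = 4 - (-4 + K)*2*K = 4 - 2*K*(-4 + K))
h = -1 (h = 9 - 1*10 = 9 - 10 = -1)
R(D, c) = -10 (R(D, c) = -4 + ((-5 + 0) - 1) = -4 + (-5 - 1) = -4 - 6 = -10)
118*R(I(6), -13) = 118*(-10) = -1180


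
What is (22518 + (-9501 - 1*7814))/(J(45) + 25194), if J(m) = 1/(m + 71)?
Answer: 603548/2922505 ≈ 0.20652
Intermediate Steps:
J(m) = 1/(71 + m)
(22518 + (-9501 - 1*7814))/(J(45) + 25194) = (22518 + (-9501 - 1*7814))/(1/(71 + 45) + 25194) = (22518 + (-9501 - 7814))/(1/116 + 25194) = (22518 - 17315)/(1/116 + 25194) = 5203/(2922505/116) = 5203*(116/2922505) = 603548/2922505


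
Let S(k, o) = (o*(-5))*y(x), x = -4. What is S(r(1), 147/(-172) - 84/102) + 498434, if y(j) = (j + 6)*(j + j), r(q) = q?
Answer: 364257114/731 ≈ 4.9830e+5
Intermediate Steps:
y(j) = 2*j*(6 + j) (y(j) = (6 + j)*(2*j) = 2*j*(6 + j))
S(k, o) = 80*o (S(k, o) = (o*(-5))*(2*(-4)*(6 - 4)) = (-5*o)*(2*(-4)*2) = -5*o*(-16) = 80*o)
S(r(1), 147/(-172) - 84/102) + 498434 = 80*(147/(-172) - 84/102) + 498434 = 80*(147*(-1/172) - 84*1/102) + 498434 = 80*(-147/172 - 14/17) + 498434 = 80*(-4907/2924) + 498434 = -98140/731 + 498434 = 364257114/731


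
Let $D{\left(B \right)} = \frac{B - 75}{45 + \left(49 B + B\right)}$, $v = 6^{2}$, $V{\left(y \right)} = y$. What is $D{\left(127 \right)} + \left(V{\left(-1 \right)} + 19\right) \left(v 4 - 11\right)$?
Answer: $\frac{15309682}{6395} \approx 2394.0$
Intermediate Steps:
$v = 36$
$D{\left(B \right)} = \frac{-75 + B}{45 + 50 B}$
$D{\left(127 \right)} + \left(V{\left(-1 \right)} + 19\right) \left(v 4 - 11\right) = \frac{-75 + 127}{5 \left(9 + 10 \cdot 127\right)} + \left(-1 + 19\right) \left(36 \cdot 4 - 11\right) = \frac{1}{5} \frac{1}{9 + 1270} \cdot 52 + 18 \left(144 - 11\right) = \frac{1}{5} \cdot \frac{1}{1279} \cdot 52 + 18 \cdot 133 = \frac{1}{5} \cdot \frac{1}{1279} \cdot 52 + 2394 = \frac{52}{6395} + 2394 = \frac{15309682}{6395}$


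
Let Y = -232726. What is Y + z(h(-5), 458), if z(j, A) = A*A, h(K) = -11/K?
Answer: -22962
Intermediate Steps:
z(j, A) = A²
Y + z(h(-5), 458) = -232726 + 458² = -232726 + 209764 = -22962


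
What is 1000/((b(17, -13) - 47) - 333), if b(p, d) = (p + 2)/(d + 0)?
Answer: -13000/4959 ≈ -2.6215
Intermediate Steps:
b(p, d) = (2 + p)/d
1000/((b(17, -13) - 47) - 333) = 1000/(((2 + 17)/(-13) - 47) - 333) = 1000/((-1/13*19 - 47) - 333) = 1000/((-19/13 - 47) - 333) = 1000/(-630/13 - 333) = 1000/(-4959/13) = 1000*(-13/4959) = -13000/4959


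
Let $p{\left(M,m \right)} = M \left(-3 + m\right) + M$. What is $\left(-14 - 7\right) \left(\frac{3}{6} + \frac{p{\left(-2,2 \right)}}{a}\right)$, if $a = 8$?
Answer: $- \frac{21}{2} \approx -10.5$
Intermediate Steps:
$p{\left(M,m \right)} = M + M \left(-3 + m\right)$
$\left(-14 - 7\right) \left(\frac{3}{6} + \frac{p{\left(-2,2 \right)}}{a}\right) = \left(-14 - 7\right) \left(\frac{3}{6} + \frac{\left(-2\right) \left(-2 + 2\right)}{8}\right) = - 21 \left(3 \cdot \frac{1}{6} + \left(-2\right) 0 \cdot \frac{1}{8}\right) = - 21 \left(\frac{1}{2} + 0 \cdot \frac{1}{8}\right) = - 21 \left(\frac{1}{2} + 0\right) = \left(-21\right) \frac{1}{2} = - \frac{21}{2}$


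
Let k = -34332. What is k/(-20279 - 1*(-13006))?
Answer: 34332/7273 ≈ 4.7205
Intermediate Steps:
k/(-20279 - 1*(-13006)) = -34332/(-20279 - 1*(-13006)) = -34332/(-20279 + 13006) = -34332/(-7273) = -34332*(-1/7273) = 34332/7273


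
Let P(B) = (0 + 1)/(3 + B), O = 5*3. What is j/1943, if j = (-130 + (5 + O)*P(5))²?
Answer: 65025/7772 ≈ 8.3666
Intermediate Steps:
O = 15
P(B) = 1/(3 + B)
j = 65025/4 (j = (-130 + (5 + 15)/(3 + 5))² = (-130 + 20/8)² = (-130 + 20*(⅛))² = (-130 + 5/2)² = (-255/2)² = 65025/4 ≈ 16256.)
j/1943 = (65025/4)/1943 = (65025/4)*(1/1943) = 65025/7772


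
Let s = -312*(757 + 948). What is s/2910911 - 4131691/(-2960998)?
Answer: 10451852284421/8619201649178 ≈ 1.2126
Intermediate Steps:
s = -531960 (s = -312*1705 = -531960)
s/2910911 - 4131691/(-2960998) = -531960/2910911 - 4131691/(-2960998) = -531960*1/2910911 - 4131691*(-1/2960998) = -531960/2910911 + 4131691/2960998 = 10451852284421/8619201649178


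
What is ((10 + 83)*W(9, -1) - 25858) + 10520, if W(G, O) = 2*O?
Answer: -15524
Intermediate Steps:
((10 + 83)*W(9, -1) - 25858) + 10520 = ((10 + 83)*(2*(-1)) - 25858) + 10520 = (93*(-2) - 25858) + 10520 = (-186 - 25858) + 10520 = -26044 + 10520 = -15524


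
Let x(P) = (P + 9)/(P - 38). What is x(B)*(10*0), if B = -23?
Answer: 0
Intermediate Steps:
x(P) = (9 + P)/(-38 + P)
x(B)*(10*0) = ((9 - 23)/(-38 - 23))*(10*0) = (-14/(-61))*0 = -1/61*(-14)*0 = (14/61)*0 = 0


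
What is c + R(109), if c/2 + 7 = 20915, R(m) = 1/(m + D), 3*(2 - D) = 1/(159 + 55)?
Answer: 2979850618/71261 ≈ 41816.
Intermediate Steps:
D = 1283/642 (D = 2 - 1/(3*(159 + 55)) = 2 - 1/3/214 = 2 - 1/3*1/214 = 2 - 1/642 = 1283/642 ≈ 1.9984)
R(m) = 1/(1283/642 + m) (R(m) = 1/(m + 1283/642) = 1/(1283/642 + m))
c = 41816 (c = -14 + 2*20915 = -14 + 41830 = 41816)
c + R(109) = 41816 + 642/(1283 + 642*109) = 41816 + 642/(1283 + 69978) = 41816 + 642/71261 = 2979850618/71261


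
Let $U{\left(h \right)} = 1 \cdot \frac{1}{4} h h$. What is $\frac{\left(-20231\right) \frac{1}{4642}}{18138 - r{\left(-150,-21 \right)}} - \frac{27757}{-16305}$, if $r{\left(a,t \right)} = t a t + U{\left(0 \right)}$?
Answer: $\frac{1206667761313}{708841569920} \approx 1.7023$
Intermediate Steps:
$U{\left(h \right)} = \frac{h^{2}}{4}$ ($U{\left(h \right)} = 1 \cdot \frac{1}{4} h h = \frac{h}{4} h = \frac{h^{2}}{4}$)
$r{\left(a,t \right)} = a t^{2}$ ($r{\left(a,t \right)} = t a t + \frac{0^{2}}{4} = a t t + \frac{1}{4} \cdot 0 = a t^{2} + 0 = a t^{2}$)
$\frac{\left(-20231\right) \frac{1}{4642}}{18138 - r{\left(-150,-21 \right)}} - \frac{27757}{-16305} = \frac{\left(-20231\right) \frac{1}{4642}}{18138 - - 150 \left(-21\right)^{2}} - \frac{27757}{-16305} = \frac{\left(-20231\right) \frac{1}{4642}}{18138 - \left(-150\right) 441} - - \frac{27757}{16305} = - \frac{20231}{4642 \left(18138 - -66150\right)} + \frac{27757}{16305} = - \frac{20231}{4642 \left(18138 + 66150\right)} + \frac{27757}{16305} = - \frac{20231}{4642 \cdot 84288} + \frac{27757}{16305} = \left(- \frac{20231}{4642}\right) \frac{1}{84288} + \frac{27757}{16305} = - \frac{20231}{391264896} + \frac{27757}{16305} = \frac{1206667761313}{708841569920}$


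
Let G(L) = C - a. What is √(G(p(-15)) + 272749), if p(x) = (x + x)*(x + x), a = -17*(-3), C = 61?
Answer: √272759 ≈ 522.26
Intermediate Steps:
a = 51
p(x) = 4*x² (p(x) = (2*x)*(2*x) = 4*x²)
G(L) = 10 (G(L) = 61 - 1*51 = 61 - 51 = 10)
√(G(p(-15)) + 272749) = √(10 + 272749) = √272759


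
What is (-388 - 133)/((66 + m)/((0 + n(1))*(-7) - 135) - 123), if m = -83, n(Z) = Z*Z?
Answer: 73982/17449 ≈ 4.2399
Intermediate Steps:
n(Z) = Z²
(-388 - 133)/((66 + m)/((0 + n(1))*(-7) - 135) - 123) = (-388 - 133)/((66 - 83)/((0 + 1²)*(-7) - 135) - 123) = -521/(-17/((0 + 1)*(-7) - 135) - 123) = -521/(-17/(1*(-7) - 135) - 123) = -521/(-17/(-7 - 135) - 123) = -521/(-17/(-142) - 123) = -521/(-17*(-1/142) - 123) = -521/(17/142 - 123) = -521/(-17449/142) = -521*(-142/17449) = 73982/17449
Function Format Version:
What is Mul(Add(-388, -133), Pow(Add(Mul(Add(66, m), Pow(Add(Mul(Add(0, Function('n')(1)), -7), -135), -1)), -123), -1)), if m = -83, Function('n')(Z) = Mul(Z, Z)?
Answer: Rational(73982, 17449) ≈ 4.2399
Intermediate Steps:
Function('n')(Z) = Pow(Z, 2)
Mul(Add(-388, -133), Pow(Add(Mul(Add(66, m), Pow(Add(Mul(Add(0, Function('n')(1)), -7), -135), -1)), -123), -1)) = Mul(Add(-388, -133), Pow(Add(Mul(Add(66, -83), Pow(Add(Mul(Add(0, Pow(1, 2)), -7), -135), -1)), -123), -1)) = Mul(-521, Pow(Add(Mul(-17, Pow(Add(Mul(Add(0, 1), -7), -135), -1)), -123), -1)) = Mul(-521, Pow(Add(Mul(-17, Pow(Add(Mul(1, -7), -135), -1)), -123), -1)) = Mul(-521, Pow(Add(Mul(-17, Pow(Add(-7, -135), -1)), -123), -1)) = Mul(-521, Pow(Add(Mul(-17, Pow(-142, -1)), -123), -1)) = Mul(-521, Pow(Add(Mul(-17, Rational(-1, 142)), -123), -1)) = Mul(-521, Pow(Add(Rational(17, 142), -123), -1)) = Mul(-521, Pow(Rational(-17449, 142), -1)) = Mul(-521, Rational(-142, 17449)) = Rational(73982, 17449)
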